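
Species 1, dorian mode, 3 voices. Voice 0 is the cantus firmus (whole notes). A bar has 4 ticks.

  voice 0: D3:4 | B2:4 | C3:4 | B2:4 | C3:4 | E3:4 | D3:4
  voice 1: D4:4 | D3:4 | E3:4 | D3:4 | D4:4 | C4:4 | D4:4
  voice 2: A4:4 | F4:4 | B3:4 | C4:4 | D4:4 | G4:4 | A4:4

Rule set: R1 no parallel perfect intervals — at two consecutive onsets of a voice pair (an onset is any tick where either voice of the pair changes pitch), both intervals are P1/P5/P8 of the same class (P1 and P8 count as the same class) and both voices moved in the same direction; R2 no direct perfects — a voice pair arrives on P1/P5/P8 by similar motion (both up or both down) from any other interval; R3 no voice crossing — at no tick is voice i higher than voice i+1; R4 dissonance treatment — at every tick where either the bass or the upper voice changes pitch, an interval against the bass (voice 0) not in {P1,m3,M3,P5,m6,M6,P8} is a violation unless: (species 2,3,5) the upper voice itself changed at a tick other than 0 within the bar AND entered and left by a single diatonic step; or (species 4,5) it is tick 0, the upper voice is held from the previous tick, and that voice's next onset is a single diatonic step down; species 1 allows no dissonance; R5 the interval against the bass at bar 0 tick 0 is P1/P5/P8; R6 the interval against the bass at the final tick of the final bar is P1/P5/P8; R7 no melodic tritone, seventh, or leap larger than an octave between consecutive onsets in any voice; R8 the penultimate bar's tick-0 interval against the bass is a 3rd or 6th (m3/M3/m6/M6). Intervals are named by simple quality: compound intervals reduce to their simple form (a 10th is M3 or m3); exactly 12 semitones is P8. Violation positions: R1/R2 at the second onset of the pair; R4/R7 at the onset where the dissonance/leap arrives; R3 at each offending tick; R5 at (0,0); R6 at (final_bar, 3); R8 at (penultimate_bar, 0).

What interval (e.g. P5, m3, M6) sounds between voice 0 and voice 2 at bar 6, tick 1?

voice 0=D3 voice 2=A4 -> P5

P5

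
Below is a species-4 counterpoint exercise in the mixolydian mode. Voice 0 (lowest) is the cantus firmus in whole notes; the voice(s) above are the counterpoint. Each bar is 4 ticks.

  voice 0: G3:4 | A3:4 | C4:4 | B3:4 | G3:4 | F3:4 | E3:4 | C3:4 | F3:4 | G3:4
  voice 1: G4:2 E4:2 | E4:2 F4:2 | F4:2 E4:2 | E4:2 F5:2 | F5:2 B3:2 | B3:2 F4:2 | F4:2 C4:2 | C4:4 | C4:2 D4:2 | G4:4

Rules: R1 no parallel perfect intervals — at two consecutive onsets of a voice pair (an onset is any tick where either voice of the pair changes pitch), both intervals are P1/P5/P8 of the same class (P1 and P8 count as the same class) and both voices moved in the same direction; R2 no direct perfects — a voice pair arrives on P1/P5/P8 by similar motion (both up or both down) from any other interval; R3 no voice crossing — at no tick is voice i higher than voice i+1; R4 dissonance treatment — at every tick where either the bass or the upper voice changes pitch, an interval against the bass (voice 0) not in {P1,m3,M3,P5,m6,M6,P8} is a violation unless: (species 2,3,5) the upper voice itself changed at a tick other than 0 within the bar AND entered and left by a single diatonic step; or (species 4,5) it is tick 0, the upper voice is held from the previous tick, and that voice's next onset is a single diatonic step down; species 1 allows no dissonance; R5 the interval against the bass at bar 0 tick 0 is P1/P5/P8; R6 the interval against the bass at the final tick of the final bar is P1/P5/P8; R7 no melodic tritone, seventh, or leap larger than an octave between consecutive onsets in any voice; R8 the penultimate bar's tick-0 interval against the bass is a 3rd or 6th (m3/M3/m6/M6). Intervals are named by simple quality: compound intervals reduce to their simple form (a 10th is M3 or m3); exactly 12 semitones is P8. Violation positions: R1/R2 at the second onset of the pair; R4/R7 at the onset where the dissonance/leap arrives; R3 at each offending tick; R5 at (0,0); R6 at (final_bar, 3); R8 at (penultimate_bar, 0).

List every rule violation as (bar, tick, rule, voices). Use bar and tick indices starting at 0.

(3, 0, R4, (0, 1))
(3, 2, R4, (0, 1))
(3, 2, R7, (1,))
(4, 0, R4, (0, 1))
(4, 2, R7, (1,))
(5, 0, R4, (0, 1))
(5, 2, R7, (1,))
(6, 0, R4, (0, 1))
(8, 0, R8, (0, 1))
(9, 0, R2, (0, 1))

bar 0: v0=G3 v1=G4 downbeat P8
bar 1: v0=A3 v1=E4 downbeat P5
bar 2: v0=C4 v1=F4 downbeat P4
bar 3: v0=B3 v1=E4 downbeat P4
bar 4: v0=G3 v1=F5 downbeat m7
bar 5: v0=F3 v1=B3 downbeat TT
bar 6: v0=E3 v1=F4 downbeat m2
bar 7: v0=C3 v1=C4 downbeat P8
bar 8: v0=F3 v1=C4 downbeat P5
bar 9: v0=G3 v1=G4 downbeat P8
  -> R4 @ bar 3 tick 0 v(0, 1): B3/E4 P4 untreated
  -> R4 @ bar 3 tick 2 v(0, 1): B3/F5 TT untreated
  -> R7 @ bar 3 tick 2 v(1,): E4->F5 leap 13st
  -> R4 @ bar 4 tick 0 v(0, 1): G3/F5 m7 untreated
  -> R7 @ bar 4 tick 2 v(1,): F5->B3 leap 18st
  -> R4 @ bar 5 tick 0 v(0, 1): F3/B3 TT untreated
  -> R7 @ bar 5 tick 2 v(1,): B3->F4 leap 6st
  -> R4 @ bar 6 tick 0 v(0, 1): E3/F4 m2 untreated
  -> R8 @ bar 8 tick 0 v(0, 1): penult P5 not 3rd/6th
  -> R2 @ bar 9 tick 0 v(0, 1): F3/D4 M6 -> G3/G4 P8 similar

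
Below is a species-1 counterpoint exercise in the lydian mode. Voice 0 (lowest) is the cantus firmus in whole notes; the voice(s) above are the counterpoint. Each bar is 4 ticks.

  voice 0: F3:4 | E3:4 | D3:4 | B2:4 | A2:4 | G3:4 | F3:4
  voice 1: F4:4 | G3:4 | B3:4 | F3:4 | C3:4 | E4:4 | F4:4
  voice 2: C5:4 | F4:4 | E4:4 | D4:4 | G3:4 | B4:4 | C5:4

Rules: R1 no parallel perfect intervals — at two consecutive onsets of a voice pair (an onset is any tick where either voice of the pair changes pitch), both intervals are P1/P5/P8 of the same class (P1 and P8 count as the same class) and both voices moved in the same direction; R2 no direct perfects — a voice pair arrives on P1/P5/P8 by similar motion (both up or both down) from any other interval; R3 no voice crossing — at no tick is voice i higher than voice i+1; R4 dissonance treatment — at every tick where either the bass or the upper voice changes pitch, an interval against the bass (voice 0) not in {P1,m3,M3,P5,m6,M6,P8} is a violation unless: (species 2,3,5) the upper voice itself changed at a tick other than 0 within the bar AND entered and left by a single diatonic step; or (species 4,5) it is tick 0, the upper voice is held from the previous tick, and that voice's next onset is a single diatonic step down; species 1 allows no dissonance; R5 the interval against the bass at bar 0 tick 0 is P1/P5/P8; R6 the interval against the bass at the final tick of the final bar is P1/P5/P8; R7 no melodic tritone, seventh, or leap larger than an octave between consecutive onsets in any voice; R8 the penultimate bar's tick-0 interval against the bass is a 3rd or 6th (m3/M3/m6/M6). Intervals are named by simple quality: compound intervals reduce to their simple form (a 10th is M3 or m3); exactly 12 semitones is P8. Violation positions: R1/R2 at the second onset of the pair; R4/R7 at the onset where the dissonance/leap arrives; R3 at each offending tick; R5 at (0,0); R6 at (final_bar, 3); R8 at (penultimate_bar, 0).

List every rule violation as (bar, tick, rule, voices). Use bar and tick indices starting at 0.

bar 0: v0=F3 v1=F4 v2=C5 downbeat P5
bar 1: v0=E3 v1=G3 v2=F4 downbeat m2
bar 2: v0=D3 v1=B3 v2=E4 downbeat M2
bar 3: v0=B2 v1=F3 v2=D4 downbeat m3
bar 4: v0=A2 v1=C3 v2=G3 downbeat m7
bar 5: v0=G3 v1=E4 v2=B4 downbeat M3
bar 6: v0=F3 v1=F4 v2=C5 downbeat P5
  -> R4 @ bar 1 tick 0 v(0, 2): E3/F4 m2 untreated
  -> R7 @ bar 1 tick 0 v(1,): F4->G3 leap 10st
  -> R4 @ bar 2 tick 0 v(0, 2): D3/E4 M2 untreated
  -> R4 @ bar 3 tick 0 v(0, 1): B2/F3 TT untreated
  -> R7 @ bar 3 tick 0 v(1,): B3->F3 leap 6st
  -> R2 @ bar 4 tick 0 v(1, 2): F3/D4 M6 -> C3/G3 P5 similar
  -> R4 @ bar 4 tick 0 v(0, 2): A2/G3 m7 untreated
  -> R1 @ bar 5 tick 0 v(1, 2): C3/G3 P5 -> E4/B4 P5 similar
  -> R7 @ bar 5 tick 0 v(0,): A2->G3 leap 10st
  -> R7 @ bar 5 tick 0 v(1,): C3->E4 leap 16st
  -> R7 @ bar 5 tick 0 v(2,): G3->B4 leap 16st
  -> R1 @ bar 6 tick 0 v(1, 2): E4/B4 P5 -> F4/C5 P5 similar

(1, 0, R4, (0, 2))
(1, 0, R7, (1,))
(2, 0, R4, (0, 2))
(3, 0, R4, (0, 1))
(3, 0, R7, (1,))
(4, 0, R2, (1, 2))
(4, 0, R4, (0, 2))
(5, 0, R1, (1, 2))
(5, 0, R7, (0,))
(5, 0, R7, (1,))
(5, 0, R7, (2,))
(6, 0, R1, (1, 2))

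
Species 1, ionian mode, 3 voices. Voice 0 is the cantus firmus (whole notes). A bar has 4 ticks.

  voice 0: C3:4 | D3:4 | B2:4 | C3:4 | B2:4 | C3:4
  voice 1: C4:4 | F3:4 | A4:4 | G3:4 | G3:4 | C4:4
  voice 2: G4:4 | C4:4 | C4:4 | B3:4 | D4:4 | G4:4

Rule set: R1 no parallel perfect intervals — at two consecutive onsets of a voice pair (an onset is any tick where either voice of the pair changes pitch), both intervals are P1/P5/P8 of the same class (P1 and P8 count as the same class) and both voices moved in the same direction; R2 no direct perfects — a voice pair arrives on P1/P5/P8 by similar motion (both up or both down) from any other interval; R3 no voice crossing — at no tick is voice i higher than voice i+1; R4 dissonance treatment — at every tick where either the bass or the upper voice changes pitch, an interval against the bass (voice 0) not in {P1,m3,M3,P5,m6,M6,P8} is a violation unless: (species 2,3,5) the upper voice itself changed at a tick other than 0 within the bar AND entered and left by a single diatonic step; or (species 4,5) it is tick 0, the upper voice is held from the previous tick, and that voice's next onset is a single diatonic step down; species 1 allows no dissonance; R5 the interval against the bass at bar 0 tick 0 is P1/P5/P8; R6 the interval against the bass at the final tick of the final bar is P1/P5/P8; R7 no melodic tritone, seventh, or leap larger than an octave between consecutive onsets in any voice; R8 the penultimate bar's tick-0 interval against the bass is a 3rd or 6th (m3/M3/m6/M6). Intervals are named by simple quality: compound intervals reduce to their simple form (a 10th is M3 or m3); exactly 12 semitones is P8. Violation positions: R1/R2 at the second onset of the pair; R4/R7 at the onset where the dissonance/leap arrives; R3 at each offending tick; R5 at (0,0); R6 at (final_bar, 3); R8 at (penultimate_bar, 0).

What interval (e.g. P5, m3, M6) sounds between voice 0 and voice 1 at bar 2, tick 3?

voice 0=B2 voice 1=A4 -> m7

m7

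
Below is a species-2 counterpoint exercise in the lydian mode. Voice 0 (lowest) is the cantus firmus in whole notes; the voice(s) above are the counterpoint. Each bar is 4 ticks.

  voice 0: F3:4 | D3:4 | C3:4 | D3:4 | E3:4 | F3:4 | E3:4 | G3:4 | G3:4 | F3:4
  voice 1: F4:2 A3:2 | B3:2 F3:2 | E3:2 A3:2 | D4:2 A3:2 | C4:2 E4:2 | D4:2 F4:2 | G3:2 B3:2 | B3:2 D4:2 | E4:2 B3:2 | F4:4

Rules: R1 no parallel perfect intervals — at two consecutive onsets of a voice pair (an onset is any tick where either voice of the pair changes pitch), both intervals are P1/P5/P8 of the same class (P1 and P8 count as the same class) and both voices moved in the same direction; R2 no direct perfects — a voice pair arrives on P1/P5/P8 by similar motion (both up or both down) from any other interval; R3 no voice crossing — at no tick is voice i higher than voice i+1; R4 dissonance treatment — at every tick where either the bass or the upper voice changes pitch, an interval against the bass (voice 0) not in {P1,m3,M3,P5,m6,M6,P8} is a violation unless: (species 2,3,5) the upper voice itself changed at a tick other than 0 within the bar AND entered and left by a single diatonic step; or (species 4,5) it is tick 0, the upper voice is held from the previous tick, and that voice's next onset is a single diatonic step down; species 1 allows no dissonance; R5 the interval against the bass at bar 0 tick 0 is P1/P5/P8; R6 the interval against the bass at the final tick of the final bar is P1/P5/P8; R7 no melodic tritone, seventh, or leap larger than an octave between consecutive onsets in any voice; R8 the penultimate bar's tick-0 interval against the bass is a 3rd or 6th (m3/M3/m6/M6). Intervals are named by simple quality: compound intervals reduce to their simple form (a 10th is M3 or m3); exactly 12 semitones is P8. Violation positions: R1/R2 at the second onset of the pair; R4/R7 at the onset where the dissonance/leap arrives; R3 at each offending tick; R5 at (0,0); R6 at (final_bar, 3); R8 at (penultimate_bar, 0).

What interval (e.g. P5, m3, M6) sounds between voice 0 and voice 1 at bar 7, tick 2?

voice 0=G3 voice 1=D4 -> P5

P5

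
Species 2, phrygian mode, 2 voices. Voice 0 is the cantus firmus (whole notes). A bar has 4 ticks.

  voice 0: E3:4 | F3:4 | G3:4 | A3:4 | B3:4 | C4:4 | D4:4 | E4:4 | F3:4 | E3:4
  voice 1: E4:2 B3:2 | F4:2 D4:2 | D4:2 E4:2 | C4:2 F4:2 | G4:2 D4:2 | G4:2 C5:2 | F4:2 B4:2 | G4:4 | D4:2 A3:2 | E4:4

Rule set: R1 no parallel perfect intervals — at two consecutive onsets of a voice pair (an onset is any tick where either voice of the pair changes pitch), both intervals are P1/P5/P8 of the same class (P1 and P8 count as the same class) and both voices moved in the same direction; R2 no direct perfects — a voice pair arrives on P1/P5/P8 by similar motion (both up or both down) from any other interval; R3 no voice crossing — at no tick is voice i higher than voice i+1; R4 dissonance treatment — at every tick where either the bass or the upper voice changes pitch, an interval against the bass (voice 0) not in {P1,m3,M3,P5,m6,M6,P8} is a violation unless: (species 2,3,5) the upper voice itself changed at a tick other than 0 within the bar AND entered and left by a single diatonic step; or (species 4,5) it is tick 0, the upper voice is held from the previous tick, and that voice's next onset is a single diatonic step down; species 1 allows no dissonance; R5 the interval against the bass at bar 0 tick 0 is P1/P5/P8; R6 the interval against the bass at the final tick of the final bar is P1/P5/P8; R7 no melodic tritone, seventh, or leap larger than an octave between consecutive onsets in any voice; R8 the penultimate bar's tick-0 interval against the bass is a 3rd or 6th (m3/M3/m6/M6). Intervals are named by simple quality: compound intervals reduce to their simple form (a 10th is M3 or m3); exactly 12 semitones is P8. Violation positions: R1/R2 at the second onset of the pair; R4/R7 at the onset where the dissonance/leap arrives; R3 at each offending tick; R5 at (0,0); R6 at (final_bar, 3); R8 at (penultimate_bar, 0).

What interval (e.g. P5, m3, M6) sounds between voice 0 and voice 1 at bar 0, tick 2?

P5

voice 0=E3 voice 1=B3 -> P5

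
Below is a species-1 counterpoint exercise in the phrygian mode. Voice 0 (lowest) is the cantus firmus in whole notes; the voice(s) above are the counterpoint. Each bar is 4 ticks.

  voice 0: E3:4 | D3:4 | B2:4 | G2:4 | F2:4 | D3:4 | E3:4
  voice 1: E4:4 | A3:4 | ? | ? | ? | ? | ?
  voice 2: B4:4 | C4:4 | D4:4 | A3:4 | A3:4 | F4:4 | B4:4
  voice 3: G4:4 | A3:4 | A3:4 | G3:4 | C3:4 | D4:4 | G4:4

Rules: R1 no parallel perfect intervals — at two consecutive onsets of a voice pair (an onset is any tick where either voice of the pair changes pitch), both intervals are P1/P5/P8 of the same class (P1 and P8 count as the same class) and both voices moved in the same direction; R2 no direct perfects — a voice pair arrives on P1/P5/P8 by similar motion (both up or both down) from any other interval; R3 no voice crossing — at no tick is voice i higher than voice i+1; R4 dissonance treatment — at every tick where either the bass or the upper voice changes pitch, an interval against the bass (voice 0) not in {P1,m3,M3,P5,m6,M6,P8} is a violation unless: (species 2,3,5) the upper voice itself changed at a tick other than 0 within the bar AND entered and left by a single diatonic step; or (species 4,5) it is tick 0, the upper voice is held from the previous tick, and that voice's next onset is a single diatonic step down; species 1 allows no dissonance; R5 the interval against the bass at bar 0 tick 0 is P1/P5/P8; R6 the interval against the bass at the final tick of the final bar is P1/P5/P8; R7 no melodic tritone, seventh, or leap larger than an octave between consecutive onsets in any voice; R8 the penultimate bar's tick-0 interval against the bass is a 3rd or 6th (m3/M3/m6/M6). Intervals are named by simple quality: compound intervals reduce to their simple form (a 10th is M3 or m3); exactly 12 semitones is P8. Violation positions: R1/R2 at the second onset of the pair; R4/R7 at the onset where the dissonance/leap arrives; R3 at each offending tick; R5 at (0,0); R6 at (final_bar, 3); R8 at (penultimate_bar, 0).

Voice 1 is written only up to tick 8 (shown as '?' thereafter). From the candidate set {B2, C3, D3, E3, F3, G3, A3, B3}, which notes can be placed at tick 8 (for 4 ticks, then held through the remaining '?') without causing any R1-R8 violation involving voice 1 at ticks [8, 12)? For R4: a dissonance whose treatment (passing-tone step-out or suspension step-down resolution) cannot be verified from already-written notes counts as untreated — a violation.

B2: violates R2,R7
C3: violates R4
D3: legal
E3: violates R4
F3: violates R4
G3: legal
A3: violates R4
B3: legal

{B3, D3, G3}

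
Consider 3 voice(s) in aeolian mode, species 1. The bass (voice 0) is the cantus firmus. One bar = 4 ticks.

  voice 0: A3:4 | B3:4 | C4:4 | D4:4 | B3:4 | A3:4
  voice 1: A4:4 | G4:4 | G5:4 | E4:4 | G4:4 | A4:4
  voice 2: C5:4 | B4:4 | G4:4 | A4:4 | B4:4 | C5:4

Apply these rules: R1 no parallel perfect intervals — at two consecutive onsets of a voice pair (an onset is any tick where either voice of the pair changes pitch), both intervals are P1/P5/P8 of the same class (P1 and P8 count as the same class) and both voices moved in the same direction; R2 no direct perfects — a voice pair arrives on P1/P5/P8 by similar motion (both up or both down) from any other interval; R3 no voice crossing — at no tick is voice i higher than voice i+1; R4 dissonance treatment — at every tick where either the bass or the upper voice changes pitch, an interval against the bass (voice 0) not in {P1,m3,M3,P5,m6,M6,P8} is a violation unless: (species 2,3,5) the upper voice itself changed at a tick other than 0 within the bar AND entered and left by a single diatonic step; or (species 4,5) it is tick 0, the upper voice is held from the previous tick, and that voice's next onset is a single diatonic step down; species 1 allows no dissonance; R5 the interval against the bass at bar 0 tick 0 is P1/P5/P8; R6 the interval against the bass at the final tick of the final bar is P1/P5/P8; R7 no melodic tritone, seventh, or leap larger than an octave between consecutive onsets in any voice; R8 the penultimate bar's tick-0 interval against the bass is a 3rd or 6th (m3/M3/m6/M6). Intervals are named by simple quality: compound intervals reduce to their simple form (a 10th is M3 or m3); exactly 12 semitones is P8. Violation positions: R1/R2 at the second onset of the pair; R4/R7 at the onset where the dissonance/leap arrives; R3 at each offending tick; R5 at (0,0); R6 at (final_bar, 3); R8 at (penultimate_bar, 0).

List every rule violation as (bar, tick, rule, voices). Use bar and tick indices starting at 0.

(0, 0, R5, (0, 2))
(2, 0, R2, (0, 1))
(2, 0, R3, (1, 2))
(2, 1, R3, (1, 2))
(2, 2, R3, (1, 2))
(2, 3, R3, (1, 2))
(3, 0, R1, (0, 2))
(3, 0, R4, (0, 1))
(3, 0, R7, (1,))
(4, 0, R8, (0, 2))
(5, 3, R6, (0, 2))

bar 0: v0=A3 v1=A4 v2=C5 downbeat m3
bar 1: v0=B3 v1=G4 v2=B4 downbeat P8
bar 2: v0=C4 v1=G5 v2=G4 downbeat P5
bar 3: v0=D4 v1=E4 v2=A4 downbeat P5
bar 4: v0=B3 v1=G4 v2=B4 downbeat P8
bar 5: v0=A3 v1=A4 v2=C5 downbeat m3
  -> R5 @ bar 0 tick 0 v(0, 2): opens on m3
  -> R2 @ bar 2 tick 0 v(0, 1): B3/G4 m6 -> C4/G5 P5 similar
  -> R3 @ bar 2 tick 0 v(1, 2): G5 above G4
  -> R3 @ bar 2 tick 1 v(1, 2): G5 above G4
  -> R3 @ bar 2 tick 2 v(1, 2): G5 above G4
  -> R3 @ bar 2 tick 3 v(1, 2): G5 above G4
  -> R1 @ bar 3 tick 0 v(0, 2): C4/G4 P5 -> D4/A4 P5 similar
  -> R4 @ bar 3 tick 0 v(0, 1): D4/E4 M2 untreated
  -> R7 @ bar 3 tick 0 v(1,): G5->E4 leap 15st
  -> R8 @ bar 4 tick 0 v(0, 2): penult P8 not 3rd/6th
  -> R6 @ bar 5 tick 3 v(0, 2): closes on m3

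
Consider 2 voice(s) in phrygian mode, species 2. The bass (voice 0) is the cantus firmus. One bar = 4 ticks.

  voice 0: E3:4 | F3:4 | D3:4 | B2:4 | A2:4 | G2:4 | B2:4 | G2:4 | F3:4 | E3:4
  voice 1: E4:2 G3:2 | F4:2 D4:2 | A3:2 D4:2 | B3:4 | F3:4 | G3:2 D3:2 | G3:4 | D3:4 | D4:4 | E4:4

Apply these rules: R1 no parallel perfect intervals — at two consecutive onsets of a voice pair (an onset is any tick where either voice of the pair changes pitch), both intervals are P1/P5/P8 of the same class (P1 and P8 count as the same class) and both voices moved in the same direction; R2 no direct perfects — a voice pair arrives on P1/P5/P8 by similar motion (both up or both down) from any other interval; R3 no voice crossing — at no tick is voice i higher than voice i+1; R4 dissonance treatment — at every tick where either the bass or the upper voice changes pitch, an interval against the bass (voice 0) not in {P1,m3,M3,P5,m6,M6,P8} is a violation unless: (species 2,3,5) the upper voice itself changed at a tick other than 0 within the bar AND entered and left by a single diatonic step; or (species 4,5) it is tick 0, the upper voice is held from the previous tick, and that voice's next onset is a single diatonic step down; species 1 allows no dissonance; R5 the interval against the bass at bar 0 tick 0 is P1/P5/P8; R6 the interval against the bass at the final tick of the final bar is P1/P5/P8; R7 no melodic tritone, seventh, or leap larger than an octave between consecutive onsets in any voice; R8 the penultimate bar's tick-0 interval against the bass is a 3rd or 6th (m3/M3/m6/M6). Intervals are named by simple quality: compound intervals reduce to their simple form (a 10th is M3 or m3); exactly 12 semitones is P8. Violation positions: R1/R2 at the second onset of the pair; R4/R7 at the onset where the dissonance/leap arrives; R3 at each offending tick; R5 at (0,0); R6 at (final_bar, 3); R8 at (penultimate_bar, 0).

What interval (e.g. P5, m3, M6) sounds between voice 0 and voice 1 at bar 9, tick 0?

voice 0=E3 voice 1=E4 -> P8

P8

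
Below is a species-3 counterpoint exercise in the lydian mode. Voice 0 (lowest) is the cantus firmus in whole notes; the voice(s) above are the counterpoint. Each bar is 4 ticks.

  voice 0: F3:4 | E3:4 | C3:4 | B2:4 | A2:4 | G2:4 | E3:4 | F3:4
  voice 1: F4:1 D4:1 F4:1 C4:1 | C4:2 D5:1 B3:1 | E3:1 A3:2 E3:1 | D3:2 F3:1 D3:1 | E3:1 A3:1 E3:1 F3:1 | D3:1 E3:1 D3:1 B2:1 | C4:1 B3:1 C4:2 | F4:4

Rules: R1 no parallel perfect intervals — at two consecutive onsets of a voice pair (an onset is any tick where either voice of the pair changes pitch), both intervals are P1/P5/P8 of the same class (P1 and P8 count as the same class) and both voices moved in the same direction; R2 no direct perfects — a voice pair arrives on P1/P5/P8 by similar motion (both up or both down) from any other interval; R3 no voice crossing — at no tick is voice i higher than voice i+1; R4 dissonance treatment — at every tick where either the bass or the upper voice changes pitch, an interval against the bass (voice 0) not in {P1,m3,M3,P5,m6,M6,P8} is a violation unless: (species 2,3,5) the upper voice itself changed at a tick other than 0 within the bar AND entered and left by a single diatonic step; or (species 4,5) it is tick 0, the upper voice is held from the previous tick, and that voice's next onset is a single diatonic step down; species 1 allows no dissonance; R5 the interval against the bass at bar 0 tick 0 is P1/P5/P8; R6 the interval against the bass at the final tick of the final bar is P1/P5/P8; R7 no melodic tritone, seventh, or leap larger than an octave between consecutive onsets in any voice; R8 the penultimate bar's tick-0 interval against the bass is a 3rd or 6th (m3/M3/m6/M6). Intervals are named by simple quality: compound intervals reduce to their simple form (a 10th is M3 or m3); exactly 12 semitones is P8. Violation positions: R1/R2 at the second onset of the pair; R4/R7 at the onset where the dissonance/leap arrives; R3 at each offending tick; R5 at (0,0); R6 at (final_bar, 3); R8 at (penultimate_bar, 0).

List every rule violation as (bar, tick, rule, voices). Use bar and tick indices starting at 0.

bar 0: v0=F3 v1=F4 downbeat P8
bar 1: v0=E3 v1=C4 downbeat m6
bar 2: v0=C3 v1=E3 downbeat M3
bar 3: v0=B2 v1=D3 downbeat m3
bar 4: v0=A2 v1=E3 downbeat P5
bar 5: v0=G2 v1=D3 downbeat P5
bar 6: v0=E3 v1=C4 downbeat m6
bar 7: v0=F3 v1=F4 downbeat P8
  -> R4 @ bar 1 tick 2 v(0, 1): E3/D5 m7 untreated
  -> R7 @ bar 1 tick 2 v(1,): C4->D5 leap 14st
  -> R7 @ bar 1 tick 3 v(1,): D5->B3 leap 15st
  -> R4 @ bar 3 tick 2 v(0, 1): B2/F3 TT untreated
  -> R2 @ bar 5 tick 0 v(0, 1): A2/F3 m6 -> G2/D3 P5 similar
  -> R7 @ bar 6 tick 0 v(1,): B2->C4 leap 13st
  -> R2 @ bar 7 tick 0 v(0, 1): E3/C4 m6 -> F3/F4 P8 similar

(1, 2, R4, (0, 1))
(1, 2, R7, (1,))
(1, 3, R7, (1,))
(3, 2, R4, (0, 1))
(5, 0, R2, (0, 1))
(6, 0, R7, (1,))
(7, 0, R2, (0, 1))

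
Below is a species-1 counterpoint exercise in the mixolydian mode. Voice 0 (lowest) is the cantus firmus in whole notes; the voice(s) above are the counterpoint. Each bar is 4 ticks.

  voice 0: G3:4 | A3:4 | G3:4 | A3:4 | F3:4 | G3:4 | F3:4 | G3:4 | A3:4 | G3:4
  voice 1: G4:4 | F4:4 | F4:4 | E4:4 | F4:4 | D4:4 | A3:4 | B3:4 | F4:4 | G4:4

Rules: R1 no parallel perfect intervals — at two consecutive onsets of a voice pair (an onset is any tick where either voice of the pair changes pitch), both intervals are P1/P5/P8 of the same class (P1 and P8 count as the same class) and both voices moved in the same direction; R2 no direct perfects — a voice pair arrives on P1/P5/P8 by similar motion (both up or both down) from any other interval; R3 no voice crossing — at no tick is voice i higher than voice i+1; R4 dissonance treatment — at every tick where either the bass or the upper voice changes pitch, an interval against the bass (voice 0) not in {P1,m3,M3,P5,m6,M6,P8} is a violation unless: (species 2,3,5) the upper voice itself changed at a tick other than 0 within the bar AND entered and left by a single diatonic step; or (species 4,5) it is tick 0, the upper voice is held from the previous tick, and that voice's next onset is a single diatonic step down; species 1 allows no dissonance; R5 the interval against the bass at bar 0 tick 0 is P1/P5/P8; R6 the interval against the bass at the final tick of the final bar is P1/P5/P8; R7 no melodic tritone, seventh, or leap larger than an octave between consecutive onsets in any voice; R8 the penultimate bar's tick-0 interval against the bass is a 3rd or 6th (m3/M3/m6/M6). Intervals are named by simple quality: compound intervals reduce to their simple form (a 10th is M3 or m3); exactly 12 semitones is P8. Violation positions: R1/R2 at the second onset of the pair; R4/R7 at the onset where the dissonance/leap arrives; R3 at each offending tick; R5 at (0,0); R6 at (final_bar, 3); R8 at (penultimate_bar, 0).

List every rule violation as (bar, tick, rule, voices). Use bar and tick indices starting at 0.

bar 0: v0=G3 v1=G4 downbeat P8
bar 1: v0=A3 v1=F4 downbeat m6
bar 2: v0=G3 v1=F4 downbeat m7
bar 3: v0=A3 v1=E4 downbeat P5
bar 4: v0=F3 v1=F4 downbeat P8
bar 5: v0=G3 v1=D4 downbeat P5
bar 6: v0=F3 v1=A3 downbeat M3
bar 7: v0=G3 v1=B3 downbeat M3
bar 8: v0=A3 v1=F4 downbeat m6
bar 9: v0=G3 v1=G4 downbeat P8
  -> R4 @ bar 2 tick 0 v(0, 1): G3/F4 m7 untreated
  -> R7 @ bar 8 tick 0 v(1,): B3->F4 leap 6st

(2, 0, R4, (0, 1))
(8, 0, R7, (1,))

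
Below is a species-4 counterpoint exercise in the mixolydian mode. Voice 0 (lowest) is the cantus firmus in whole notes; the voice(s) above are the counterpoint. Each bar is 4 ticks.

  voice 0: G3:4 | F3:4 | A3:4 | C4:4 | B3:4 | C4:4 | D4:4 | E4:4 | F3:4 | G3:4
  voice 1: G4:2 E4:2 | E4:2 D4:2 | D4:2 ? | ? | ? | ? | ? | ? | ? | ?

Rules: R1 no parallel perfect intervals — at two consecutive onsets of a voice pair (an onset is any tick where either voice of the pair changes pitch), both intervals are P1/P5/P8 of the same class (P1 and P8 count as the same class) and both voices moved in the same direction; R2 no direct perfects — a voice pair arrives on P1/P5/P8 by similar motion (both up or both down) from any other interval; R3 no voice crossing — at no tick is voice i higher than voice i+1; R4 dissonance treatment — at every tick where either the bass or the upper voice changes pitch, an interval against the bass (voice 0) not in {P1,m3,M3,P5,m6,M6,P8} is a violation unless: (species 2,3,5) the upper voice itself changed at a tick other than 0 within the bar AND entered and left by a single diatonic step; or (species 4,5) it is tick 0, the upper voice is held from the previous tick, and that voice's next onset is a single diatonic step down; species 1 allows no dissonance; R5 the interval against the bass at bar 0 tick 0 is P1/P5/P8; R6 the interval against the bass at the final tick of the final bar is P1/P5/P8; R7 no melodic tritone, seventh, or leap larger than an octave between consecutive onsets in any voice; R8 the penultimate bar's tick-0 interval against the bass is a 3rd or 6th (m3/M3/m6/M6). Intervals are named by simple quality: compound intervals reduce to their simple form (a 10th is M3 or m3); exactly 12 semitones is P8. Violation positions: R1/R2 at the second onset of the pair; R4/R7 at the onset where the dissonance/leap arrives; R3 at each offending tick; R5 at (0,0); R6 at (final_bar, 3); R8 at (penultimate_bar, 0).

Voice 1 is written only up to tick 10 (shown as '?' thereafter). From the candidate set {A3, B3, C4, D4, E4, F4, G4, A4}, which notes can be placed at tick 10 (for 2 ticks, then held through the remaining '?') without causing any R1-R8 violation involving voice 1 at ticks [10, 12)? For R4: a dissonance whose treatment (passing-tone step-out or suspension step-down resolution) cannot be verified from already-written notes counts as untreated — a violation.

A3: legal
B3: violates R4
C4: legal
D4: legal
E4: legal
F4: legal
G4: violates R4
A4: legal

{A3, A4, C4, D4, E4, F4}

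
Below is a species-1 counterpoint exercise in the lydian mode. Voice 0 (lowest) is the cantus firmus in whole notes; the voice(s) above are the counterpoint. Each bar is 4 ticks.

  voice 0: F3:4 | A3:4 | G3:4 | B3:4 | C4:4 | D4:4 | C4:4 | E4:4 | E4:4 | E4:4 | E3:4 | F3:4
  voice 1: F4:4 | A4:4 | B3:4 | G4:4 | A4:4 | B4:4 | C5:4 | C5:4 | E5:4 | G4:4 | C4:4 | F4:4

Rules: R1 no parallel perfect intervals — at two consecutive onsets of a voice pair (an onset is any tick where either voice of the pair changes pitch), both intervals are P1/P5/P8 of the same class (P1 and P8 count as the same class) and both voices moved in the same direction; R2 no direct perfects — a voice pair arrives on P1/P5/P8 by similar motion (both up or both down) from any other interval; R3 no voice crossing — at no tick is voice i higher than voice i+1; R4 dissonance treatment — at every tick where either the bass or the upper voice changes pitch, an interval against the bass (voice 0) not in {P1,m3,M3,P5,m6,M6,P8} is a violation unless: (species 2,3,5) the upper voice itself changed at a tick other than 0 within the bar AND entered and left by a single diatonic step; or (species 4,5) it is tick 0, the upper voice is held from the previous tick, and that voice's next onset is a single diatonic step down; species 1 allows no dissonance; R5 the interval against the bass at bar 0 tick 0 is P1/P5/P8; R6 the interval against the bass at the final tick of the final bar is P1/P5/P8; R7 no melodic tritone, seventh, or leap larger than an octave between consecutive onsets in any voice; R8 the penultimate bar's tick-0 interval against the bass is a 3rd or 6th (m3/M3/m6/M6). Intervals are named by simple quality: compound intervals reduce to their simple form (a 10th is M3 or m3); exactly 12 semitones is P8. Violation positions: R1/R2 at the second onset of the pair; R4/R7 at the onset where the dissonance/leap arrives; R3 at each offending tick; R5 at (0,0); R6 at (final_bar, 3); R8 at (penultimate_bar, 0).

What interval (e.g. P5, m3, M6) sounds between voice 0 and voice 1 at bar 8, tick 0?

P8

voice 0=E4 voice 1=E5 -> P8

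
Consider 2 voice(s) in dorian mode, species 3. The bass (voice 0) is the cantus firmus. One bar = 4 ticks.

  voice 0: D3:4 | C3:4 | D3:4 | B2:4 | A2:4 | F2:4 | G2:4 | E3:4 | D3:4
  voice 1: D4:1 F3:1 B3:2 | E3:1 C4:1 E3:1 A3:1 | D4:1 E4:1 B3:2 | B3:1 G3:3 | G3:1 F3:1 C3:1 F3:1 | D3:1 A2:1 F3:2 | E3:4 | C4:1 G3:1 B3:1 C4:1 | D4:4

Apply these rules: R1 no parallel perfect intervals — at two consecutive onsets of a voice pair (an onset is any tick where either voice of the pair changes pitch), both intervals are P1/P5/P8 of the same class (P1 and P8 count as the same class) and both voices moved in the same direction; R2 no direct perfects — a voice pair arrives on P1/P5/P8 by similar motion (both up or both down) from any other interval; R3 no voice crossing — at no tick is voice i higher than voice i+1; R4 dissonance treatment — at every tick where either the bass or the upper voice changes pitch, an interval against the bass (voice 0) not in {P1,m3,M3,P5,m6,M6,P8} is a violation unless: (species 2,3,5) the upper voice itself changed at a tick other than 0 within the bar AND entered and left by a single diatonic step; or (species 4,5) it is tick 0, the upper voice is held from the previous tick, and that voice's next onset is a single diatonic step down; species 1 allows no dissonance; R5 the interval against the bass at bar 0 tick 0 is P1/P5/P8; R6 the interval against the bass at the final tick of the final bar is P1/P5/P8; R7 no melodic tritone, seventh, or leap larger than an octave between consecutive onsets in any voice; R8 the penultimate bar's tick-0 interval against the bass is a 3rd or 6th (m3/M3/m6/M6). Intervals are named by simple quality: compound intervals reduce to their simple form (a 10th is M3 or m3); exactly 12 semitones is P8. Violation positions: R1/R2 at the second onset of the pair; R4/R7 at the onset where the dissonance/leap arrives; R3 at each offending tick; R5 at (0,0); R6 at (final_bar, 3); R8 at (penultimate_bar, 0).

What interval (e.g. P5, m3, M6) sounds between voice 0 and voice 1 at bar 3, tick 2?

m6

voice 0=B2 voice 1=G3 -> m6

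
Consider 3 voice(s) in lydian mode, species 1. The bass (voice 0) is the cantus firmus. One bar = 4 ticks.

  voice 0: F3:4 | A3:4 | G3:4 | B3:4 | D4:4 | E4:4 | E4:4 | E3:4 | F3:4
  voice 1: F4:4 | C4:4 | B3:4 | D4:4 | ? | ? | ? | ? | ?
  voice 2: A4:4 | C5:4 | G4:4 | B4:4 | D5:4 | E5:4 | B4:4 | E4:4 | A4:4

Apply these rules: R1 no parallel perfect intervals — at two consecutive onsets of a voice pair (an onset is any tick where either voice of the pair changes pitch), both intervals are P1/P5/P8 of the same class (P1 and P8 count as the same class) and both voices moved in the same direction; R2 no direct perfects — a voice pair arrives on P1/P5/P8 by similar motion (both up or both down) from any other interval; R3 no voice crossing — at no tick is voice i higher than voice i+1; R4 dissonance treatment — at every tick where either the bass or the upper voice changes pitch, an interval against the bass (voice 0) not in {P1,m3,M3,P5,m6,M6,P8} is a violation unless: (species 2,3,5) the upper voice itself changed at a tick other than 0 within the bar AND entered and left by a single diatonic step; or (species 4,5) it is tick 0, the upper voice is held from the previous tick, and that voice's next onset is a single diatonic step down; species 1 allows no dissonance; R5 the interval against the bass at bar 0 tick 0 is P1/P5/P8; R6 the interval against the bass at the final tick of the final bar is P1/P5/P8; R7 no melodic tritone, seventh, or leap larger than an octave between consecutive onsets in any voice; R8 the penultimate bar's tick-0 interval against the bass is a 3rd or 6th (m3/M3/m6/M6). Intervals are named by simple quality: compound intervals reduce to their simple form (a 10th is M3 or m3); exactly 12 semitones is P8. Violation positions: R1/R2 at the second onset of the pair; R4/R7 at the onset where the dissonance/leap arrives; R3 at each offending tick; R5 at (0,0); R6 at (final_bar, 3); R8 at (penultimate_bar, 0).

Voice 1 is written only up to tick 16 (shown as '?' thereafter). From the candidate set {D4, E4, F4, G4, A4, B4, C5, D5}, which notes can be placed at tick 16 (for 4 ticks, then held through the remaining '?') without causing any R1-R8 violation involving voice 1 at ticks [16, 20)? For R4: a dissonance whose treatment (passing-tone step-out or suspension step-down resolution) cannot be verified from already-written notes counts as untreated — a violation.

{B4, D4, F4}

D4: legal
E4: violates R4
F4: legal
G4: violates R2,R4
A4: violates R2
B4: legal
C5: violates R4,R7
D5: violates R2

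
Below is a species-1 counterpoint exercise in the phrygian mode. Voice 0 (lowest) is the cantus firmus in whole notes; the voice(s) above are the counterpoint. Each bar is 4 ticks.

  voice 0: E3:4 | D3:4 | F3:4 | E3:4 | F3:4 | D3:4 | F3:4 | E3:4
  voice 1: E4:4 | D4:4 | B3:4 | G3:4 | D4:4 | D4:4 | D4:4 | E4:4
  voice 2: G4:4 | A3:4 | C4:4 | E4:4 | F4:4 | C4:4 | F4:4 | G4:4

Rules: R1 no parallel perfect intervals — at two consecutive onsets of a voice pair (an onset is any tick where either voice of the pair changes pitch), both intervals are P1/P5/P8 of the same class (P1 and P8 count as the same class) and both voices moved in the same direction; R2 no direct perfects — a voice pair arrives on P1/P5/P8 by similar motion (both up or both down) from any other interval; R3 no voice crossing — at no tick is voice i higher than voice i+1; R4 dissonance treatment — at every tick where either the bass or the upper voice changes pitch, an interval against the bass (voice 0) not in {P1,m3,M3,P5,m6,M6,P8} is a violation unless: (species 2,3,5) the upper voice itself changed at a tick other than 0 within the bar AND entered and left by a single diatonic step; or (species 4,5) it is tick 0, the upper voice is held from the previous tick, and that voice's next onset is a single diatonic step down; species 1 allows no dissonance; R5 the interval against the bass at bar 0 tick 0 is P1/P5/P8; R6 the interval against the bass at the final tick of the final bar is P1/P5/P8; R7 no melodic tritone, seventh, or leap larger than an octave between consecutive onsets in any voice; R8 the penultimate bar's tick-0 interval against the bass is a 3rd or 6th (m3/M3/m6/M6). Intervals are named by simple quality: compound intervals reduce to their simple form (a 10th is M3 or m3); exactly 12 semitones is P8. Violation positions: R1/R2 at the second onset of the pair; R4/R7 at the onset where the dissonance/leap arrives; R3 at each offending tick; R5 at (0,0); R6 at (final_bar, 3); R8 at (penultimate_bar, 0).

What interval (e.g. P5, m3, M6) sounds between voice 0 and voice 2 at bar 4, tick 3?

voice 0=F3 voice 2=F4 -> P8

P8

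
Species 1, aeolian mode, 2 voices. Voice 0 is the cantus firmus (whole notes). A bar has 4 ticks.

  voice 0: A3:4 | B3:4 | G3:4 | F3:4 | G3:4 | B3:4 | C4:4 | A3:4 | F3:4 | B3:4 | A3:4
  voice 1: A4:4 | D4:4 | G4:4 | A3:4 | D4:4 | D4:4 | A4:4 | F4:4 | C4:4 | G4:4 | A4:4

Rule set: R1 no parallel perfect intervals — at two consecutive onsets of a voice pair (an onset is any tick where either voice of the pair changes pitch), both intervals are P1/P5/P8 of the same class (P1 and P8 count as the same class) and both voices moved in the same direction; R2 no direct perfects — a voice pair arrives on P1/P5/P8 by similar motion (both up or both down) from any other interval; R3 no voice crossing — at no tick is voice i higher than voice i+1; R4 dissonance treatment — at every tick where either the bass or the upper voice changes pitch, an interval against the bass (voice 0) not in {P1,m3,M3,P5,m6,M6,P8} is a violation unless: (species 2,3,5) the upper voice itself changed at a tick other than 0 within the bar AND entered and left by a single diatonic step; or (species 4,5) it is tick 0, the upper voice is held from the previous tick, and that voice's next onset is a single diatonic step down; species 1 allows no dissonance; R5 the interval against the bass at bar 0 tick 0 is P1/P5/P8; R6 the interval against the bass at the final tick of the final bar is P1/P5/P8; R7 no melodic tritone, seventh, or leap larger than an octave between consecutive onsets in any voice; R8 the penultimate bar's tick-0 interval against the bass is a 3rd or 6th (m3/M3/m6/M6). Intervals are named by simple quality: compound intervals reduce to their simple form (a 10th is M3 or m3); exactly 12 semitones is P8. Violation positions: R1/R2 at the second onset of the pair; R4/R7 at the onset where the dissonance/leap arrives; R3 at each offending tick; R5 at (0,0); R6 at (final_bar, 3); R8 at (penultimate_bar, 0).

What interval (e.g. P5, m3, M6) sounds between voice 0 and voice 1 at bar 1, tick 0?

voice 0=B3 voice 1=D4 -> m3

m3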